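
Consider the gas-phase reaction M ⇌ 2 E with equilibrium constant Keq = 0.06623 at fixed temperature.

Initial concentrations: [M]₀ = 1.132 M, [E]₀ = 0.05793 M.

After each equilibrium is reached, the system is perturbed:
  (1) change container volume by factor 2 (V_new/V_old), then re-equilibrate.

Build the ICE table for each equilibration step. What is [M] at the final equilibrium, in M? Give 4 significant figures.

[M]_eq = 0.4904 M

Q₀ = 0.002965 vs Keq = 0.06623 ⇒ Q<K, forward
Step 1:
                   M          E
  init         1.132    0.05793
  Δ          -0.1016     0.2033
  eq            1.03     0.2612
  solve Keq expr → x = 0.1016; check Q = 0.06623
Then change container volume by factor 2 (V_new/V_old).
Step 2:
                   M          E
  init        0.5152     0.1306
  Δ          -0.0248     0.0496
  eq          0.4904     0.1802
  solve Keq expr → x = 0.0248; check Q = 0.06623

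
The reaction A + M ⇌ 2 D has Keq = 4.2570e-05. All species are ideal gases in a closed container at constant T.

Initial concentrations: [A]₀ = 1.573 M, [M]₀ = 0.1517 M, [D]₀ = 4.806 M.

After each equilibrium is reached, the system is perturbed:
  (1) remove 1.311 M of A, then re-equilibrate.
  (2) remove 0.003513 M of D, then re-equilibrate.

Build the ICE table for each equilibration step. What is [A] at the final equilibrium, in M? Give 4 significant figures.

[A]_eq = 2.655 M

Q₀ = 96.8 vs Keq = 4.2570e-05 ⇒ Q>K, reverse
Step 1:
                  A         M         D
  I           1.573    0.1517     4.806
  C           2.393     2.393    -4.785
  E           3.966     2.544   0.02073
  solve Keq expr → x = -2.393; check Q = 4.2570e-05
Then remove 1.311 M of A.
Step 2:
                  A         M         D
  I           2.655     2.544   0.02073
  C        0.001878  0.001878 -0.003756
  E           2.657     2.546   0.01697
  solve Keq expr → x = -0.001878; check Q = 4.2570e-05
Then remove 0.003513 M of D.
Step 3:
                  A         M         D
  I           2.657     2.546   0.01346
  C       -0.001751 -0.001751  0.003502
  E           2.655     2.544   0.01696
  solve Keq expr → x = 0.001751; check Q = 4.2570e-05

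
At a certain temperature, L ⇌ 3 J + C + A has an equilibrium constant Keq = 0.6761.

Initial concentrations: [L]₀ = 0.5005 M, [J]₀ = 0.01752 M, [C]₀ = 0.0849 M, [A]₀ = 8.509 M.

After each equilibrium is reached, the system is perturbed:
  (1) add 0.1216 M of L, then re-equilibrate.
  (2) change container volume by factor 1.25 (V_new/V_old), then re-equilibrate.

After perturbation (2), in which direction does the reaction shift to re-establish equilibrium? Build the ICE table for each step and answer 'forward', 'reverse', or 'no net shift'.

Direction: forward

Q₀ = 7.7622e-06 vs Keq = 0.6761 ⇒ Q<K, forward
Step 1:
                   L          J          C          A
  Initial     0.5005    0.01752     0.0849      8.509
  Change      -0.155      0.465      0.155      0.155
  Equil       0.3455     0.4826     0.2399      8.664
  solve Keq expr → x = 0.155; check Q = 0.6761
Then add 0.1216 M of L.
Step 2:
                   L          J          C          A
  Initial     0.4671     0.4826     0.2399      8.664
  Change     -0.0124    0.03721     0.0124     0.0124
  Equil       0.4547     0.5198     0.2523      8.676
  solve Keq expr → x = 0.0124; check Q = 0.6761
Then change container volume by factor 1.25 (V_new/V_old).
Step 3:
                   L          J          C          A
  Initial     0.3637     0.4158     0.2019      6.941
  Change    -0.03302    0.09907    0.03302    0.03302
  Equil       0.3307     0.5149     0.2349      6.974
  solve Keq expr → x = 0.03302; check Q = 0.6761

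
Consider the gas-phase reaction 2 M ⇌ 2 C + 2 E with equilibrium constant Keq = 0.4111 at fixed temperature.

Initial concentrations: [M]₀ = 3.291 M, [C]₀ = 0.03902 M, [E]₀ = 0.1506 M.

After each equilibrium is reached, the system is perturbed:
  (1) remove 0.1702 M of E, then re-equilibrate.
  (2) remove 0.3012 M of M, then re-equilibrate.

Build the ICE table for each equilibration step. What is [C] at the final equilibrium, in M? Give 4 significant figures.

Q₀ = 3.1884e-06 vs Keq = 0.4111 ⇒ Q<K, forward
Step 1:
                  M         C         E
  Initial     3.291   0.03902    0.1506
  Change     -1.094     1.094     1.094
  Equil       2.197     1.133     1.244
  solve Keq expr → x = 0.5468; check Q = 0.4111
Then remove 0.1702 M of E.
Step 2:
                  M         C         E
  Initial     2.197     1.133     1.074
  Change   -0.06615   0.06615   0.06615
  Equil       2.131     1.199      1.14
  solve Keq expr → x = 0.03308; check Q = 0.4111
Then remove 0.3012 M of M.
Step 3:
                  M         C         E
  Initial      1.83     1.199      1.14
  Change    0.06628  -0.06628  -0.06628
  Equil       1.896     1.132     1.074
  solve Keq expr → x = -0.03314; check Q = 0.4111

[C]_eq = 1.132 M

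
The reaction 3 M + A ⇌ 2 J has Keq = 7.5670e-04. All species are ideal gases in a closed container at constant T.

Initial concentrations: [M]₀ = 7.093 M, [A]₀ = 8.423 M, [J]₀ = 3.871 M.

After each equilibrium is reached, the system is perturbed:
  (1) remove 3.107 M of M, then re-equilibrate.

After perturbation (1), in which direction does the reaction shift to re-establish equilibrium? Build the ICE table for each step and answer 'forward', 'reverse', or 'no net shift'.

Q₀ = 0.004985 vs Keq = 7.5670e-04 ⇒ Q>K, reverse
Step 1:
                    M           A           J
  init          7.093       8.423       3.871
  Δ             2.242      0.7475      -1.495
  eq            9.335        9.17       2.376
  solve Keq expr → x = -0.7475; check Q = 7.5670e-04
Then remove 3.107 M of M.
Step 2:
                    M           A           J
  init          6.228        9.17       2.376
  Δ             1.059       0.353      -0.706
  eq            7.287       9.523        1.67
  solve Keq expr → x = -0.353; check Q = 7.5670e-04

Direction: reverse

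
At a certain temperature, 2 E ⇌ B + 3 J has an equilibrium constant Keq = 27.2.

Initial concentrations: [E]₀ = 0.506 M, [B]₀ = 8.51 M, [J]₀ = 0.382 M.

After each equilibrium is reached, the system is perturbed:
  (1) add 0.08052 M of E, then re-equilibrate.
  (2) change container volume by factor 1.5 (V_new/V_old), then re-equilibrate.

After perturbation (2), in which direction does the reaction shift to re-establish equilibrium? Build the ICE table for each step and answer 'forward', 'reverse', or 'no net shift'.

Q₀ = 1.853 vs Keq = 27.2 ⇒ Q<K, forward
Step 1:
                   E          B          J
  init         0.506       8.51      0.382
  Δ          -0.1947    0.09735      0.292
  eq          0.3113      8.607      0.674
  solve Keq expr → x = 0.09735; check Q = 27.2
Then add 0.08052 M of E.
Step 2:
                   E          B          J
  init        0.3918      8.607      0.674
  Δ         -0.03887    0.01943     0.0583
  eq           0.353      8.627     0.7323
  solve Keq expr → x = 0.01943; check Q = 27.2
Then change container volume by factor 1.5 (V_new/V_old).
Step 3:
                   E          B          J
  init        0.2353      5.751     0.4882
  Δ         -0.04468    0.02234    0.06702
  eq          0.1906      5.774     0.5553
  solve Keq expr → x = 0.02234; check Q = 27.2

Direction: forward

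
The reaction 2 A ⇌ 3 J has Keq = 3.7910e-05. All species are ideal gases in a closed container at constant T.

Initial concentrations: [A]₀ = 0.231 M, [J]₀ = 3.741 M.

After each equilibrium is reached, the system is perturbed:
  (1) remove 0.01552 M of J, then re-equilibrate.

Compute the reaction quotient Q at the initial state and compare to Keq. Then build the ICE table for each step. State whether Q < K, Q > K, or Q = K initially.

Q₀ = 981.2; Q > K (proceeds reverse)

Q₀ = 981.2 vs Keq = 3.7910e-05 ⇒ Q>K, reverse
Step 1:
                  A         J
  Initial     0.231     3.741
  Change      2.451    -3.676
  Equil       2.682   0.06484
  solve Keq expr → x = -1.225; check Q = 3.7910e-05
Then remove 0.01552 M of J.
Step 2:
                  A         J
  Initial     2.682   0.04932
  Change   -0.01024   0.01535
  Equil       2.672   0.06468
  solve Keq expr → x = 0.005118; check Q = 3.7910e-05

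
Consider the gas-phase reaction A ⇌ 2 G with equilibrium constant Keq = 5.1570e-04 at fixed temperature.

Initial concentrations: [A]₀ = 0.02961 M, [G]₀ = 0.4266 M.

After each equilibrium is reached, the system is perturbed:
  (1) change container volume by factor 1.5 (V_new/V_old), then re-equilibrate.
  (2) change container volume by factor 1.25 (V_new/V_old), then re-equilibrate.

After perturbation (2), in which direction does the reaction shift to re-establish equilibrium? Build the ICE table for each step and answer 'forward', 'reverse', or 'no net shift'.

Direction: forward

Q₀ = 6.146 vs Keq = 5.1570e-04 ⇒ Q>K, reverse
Step 1:
                  A         G
  Initial   0.02961    0.4266
  Change     0.2078   -0.4155
  Equil      0.2374   0.01106
  solve Keq expr → x = -0.2078; check Q = 5.1570e-04
Then change container volume by factor 1.5 (V_new/V_old).
Step 2:
                  A         G
  Initial    0.1583  0.007376
  Change  -8.1719e-04  0.001634
  Equil      0.1574   0.00901
  solve Keq expr → x = 8.1719e-04; check Q = 5.1570e-04
Then change container volume by factor 1.25 (V_new/V_old).
Step 3:
                  A         G
  Initial    0.1259  0.007208
  Change  -4.1871e-04 8.3743e-04
  Equil      0.1255  0.008046
  solve Keq expr → x = 4.1871e-04; check Q = 5.1570e-04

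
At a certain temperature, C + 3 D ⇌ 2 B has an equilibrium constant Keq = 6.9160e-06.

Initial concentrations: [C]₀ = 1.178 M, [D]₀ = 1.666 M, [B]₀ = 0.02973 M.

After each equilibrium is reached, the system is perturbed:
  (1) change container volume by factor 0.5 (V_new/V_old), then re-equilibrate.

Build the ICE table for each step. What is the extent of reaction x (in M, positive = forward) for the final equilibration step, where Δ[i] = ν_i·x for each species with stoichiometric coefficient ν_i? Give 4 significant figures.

Q₀ = 1.6226e-04 vs Keq = 6.9160e-06 ⇒ Q>K, reverse
Step 1:
                  C         D         B
  init        1.178     1.666   0.02973
  Δ         0.01168   0.03505  -0.02337
  eq           1.19     1.701  0.006364
  solve Keq expr → x = -0.01168; check Q = 6.9160e-06
Then change container volume by factor 0.5 (V_new/V_old).
Step 2:
                  C         D         B
  init        2.379     3.402   0.01273
  Δ       -0.006242  -0.01873   0.01248
  eq          2.373     3.383   0.02521
  solve Keq expr → x = 0.006242; check Q = 6.9160e-06

x = 0.006242 M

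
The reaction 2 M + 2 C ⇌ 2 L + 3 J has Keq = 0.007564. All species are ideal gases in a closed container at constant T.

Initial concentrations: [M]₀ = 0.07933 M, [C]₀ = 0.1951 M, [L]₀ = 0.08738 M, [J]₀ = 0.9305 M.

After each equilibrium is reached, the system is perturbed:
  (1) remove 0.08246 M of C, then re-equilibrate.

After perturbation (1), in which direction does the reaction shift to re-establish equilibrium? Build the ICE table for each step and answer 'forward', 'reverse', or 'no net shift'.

Q₀ = 25.68 vs Keq = 0.007564 ⇒ Q>K, reverse
Step 1:
                  M         C         L         J
  init      0.07933    0.1951   0.08738    0.9305
  Δ         0.08202   0.08202  -0.08202    -0.123
  eq         0.1614    0.2771   0.00536    0.8075
  solve Keq expr → x = -0.04101; check Q = 0.007564
Then remove 0.08246 M of C.
Step 2:
                  M         C         L         J
  init       0.1614    0.1947   0.00536    0.8075
  Δ        0.001514  0.001514 -0.001514 -0.002271
  eq         0.1629    0.1962  0.003846    0.8052
  solve Keq expr → x = -7.5685e-04; check Q = 0.007564

Direction: reverse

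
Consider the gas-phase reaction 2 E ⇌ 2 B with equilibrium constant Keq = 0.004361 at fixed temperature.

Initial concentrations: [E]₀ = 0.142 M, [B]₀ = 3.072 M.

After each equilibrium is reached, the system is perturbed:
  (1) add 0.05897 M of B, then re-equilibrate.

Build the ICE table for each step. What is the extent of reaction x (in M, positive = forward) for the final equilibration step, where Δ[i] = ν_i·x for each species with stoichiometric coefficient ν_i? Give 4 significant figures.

x = -0.02766 M

Q₀ = 468 vs Keq = 0.004361 ⇒ Q>K, reverse
Step 1:
                   E          B
  I            0.142      3.072
  C            2.873     -2.873
  E            3.015     0.1991
  solve Keq expr → x = -1.436; check Q = 0.004361
Then add 0.05897 M of B.
Step 2:
                   E          B
  I            3.015     0.2581
  C          0.05532   -0.05532
  E             3.07     0.2028
  solve Keq expr → x = -0.02766; check Q = 0.004361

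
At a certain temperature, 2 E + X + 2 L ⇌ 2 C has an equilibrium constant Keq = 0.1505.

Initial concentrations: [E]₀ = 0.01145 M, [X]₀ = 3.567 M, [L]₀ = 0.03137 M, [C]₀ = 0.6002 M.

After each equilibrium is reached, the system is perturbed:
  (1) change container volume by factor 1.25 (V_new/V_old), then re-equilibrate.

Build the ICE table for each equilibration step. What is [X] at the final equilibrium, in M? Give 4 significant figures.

[X]_eq = 3.041 M

Q₀ = 7.8280e+05 vs Keq = 0.1505 ⇒ Q>K, reverse
Step 1:
                  E         X         L         C
  I         0.01145     3.567   0.03137    0.6002
  C          0.4397    0.2199    0.4397   -0.4397
  E          0.4512     3.787    0.4711    0.1605
  solve Keq expr → x = -0.2199; check Q = 0.1505
Then change container volume by factor 1.25 (V_new/V_old).
Step 2:
                  E         X         L         C
  I          0.3609     3.029    0.3769    0.1284
  C         0.02398   0.01199   0.02398  -0.02398
  E          0.3849     3.041    0.4009    0.1044
  solve Keq expr → x = -0.01199; check Q = 0.1505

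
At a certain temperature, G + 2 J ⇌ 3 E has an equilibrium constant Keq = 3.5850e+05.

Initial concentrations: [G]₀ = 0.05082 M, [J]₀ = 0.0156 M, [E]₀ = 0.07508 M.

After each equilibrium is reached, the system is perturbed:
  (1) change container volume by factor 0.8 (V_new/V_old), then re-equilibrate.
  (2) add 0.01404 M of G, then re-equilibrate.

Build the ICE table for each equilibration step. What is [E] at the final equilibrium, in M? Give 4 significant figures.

Q₀ = 34.22 vs Keq = 3.5850e+05 ⇒ Q<K, forward
Step 1:
                   G          J          E
  I          0.05082     0.0156    0.07508
  C        -0.007676   -0.01535    0.02303
  E          0.04314 2.4709e-04    0.09811
  solve Keq expr → x = 0.007676; check Q = 3.5850e+05
Then change container volume by factor 0.8 (V_new/V_old).
Step 2:
                   G          J          E
  I          0.05393 3.0887e-04     0.1226
  C                0          0          0
  E          0.05393 3.0887e-04     0.1226
  solve Keq expr → x = 0; check Q = 3.5850e+05
Then add 0.01404 M of G.
Step 3:
                   G          J          E
  I          0.06797 3.0887e-04     0.1226
  C       -1.6770e-05 -3.3540e-05 5.0311e-05
  E          0.06795 2.7533e-04     0.1227
  solve Keq expr → x = 1.6770e-05; check Q = 3.5850e+05

[E]_eq = 0.1227 M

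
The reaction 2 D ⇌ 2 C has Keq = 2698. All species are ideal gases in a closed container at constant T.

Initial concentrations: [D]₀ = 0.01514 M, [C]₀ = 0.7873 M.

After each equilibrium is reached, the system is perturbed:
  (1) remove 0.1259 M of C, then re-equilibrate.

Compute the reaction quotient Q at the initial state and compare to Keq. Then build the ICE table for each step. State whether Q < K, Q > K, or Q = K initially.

Q₀ = 2704 vs Keq = 2698 ⇒ Q>K, reverse
Step 1:
                    D           C
  I           0.01514      0.7873
  C        1.6885e-05 -1.6885e-05
  E           0.01516      0.7873
  solve Keq expr → x = -8.4427e-06; check Q = 2698
Then remove 0.1259 M of C.
Step 2:
                    D           C
  I           0.01516      0.6614
  C         -0.002378    0.002378
  E           0.01278      0.6638
  solve Keq expr → x = 0.001189; check Q = 2698

Q₀ = 2704; Q > K (proceeds reverse)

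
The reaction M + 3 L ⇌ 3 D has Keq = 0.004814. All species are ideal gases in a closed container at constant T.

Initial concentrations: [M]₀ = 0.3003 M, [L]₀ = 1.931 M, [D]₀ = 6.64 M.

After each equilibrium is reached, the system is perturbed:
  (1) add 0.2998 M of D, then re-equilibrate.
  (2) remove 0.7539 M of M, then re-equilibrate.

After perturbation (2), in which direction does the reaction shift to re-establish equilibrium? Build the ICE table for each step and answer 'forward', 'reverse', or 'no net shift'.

Direction: reverse

Q₀ = 135.4 vs Keq = 0.004814 ⇒ Q>K, reverse
Step 1:
                  M         L         D
  I          0.3003     1.931      6.64
  C           1.711     5.134    -5.134
  E           2.012     7.065     1.506
  solve Keq expr → x = -1.711; check Q = 0.004814
Then add 0.2998 M of D.
Step 2:
                  M         L         D
  I           2.012     7.065     1.806
  C         0.07699     0.231    -0.231
  E           2.089     7.296     1.575
  solve Keq expr → x = -0.07699; check Q = 0.004814
Then remove 0.7539 M of M.
Step 3:
                  M         L         D
  I           1.335     7.296     1.575
  C         0.05599     0.168    -0.168
  E           1.391     7.464     1.407
  solve Keq expr → x = -0.05599; check Q = 0.004814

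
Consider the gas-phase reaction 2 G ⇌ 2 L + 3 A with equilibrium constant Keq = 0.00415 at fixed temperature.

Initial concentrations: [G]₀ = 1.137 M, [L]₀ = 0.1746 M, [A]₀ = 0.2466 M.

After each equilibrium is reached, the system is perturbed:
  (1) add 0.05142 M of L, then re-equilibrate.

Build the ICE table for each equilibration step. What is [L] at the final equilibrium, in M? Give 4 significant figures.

Q₀ = 3.5363e-04 vs Keq = 0.00415 ⇒ Q<K, forward
Step 1:
                   G          L          A
  init         1.137     0.1746     0.2466
  Δ         -0.09745    0.09745     0.1462
  eq            1.04     0.2721     0.3928
  solve Keq expr → x = 0.04873; check Q = 0.00415
Then add 0.05142 M of L.
Step 2:
                   G          L          A
  init          1.04     0.3235     0.3928
  Δ          0.01722   -0.01722   -0.02582
  eq           1.057     0.3063      0.367
  solve Keq expr → x = -0.008608; check Q = 0.00415

[L]_eq = 0.3063 M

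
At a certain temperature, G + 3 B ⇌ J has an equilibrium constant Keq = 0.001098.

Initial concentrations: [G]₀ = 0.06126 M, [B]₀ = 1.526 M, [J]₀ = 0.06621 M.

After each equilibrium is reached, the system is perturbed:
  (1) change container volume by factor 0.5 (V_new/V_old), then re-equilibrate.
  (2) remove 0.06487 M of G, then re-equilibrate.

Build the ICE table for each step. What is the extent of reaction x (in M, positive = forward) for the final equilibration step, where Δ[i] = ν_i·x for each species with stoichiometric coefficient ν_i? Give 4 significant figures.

x = -0.002669 M

Q₀ = 0.3041 vs Keq = 0.001098 ⇒ Q>K, reverse
Step 1:
                   G          B          J
  init       0.06126      1.526    0.06621
  Δ           0.0655     0.1965    -0.0655
  eq          0.1268      1.722 7.1130e-04
  solve Keq expr → x = -0.0655; check Q = 0.001098
Then change container volume by factor 0.5 (V_new/V_old).
Step 2:
                   G          B          J
  init        0.2535      3.445   0.001423
  Δ        -0.009278   -0.02783   0.009278
  eq          0.2442      3.417     0.0107
  solve Keq expr → x = 0.009278; check Q = 0.001098
Then remove 0.06487 M of G.
Step 3:
                   G          B          J
  init        0.1794      3.417     0.0107
  Δ         0.002669   0.008007  -0.002669
  eq           0.182      3.425   0.008032
  solve Keq expr → x = -0.002669; check Q = 0.001098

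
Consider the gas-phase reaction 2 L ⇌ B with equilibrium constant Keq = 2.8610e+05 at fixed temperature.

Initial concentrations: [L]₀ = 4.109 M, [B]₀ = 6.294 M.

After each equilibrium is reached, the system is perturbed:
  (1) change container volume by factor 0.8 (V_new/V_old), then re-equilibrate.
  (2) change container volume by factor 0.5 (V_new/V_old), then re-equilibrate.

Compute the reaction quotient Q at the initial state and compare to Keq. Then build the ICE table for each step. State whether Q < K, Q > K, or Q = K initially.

Q₀ = 0.3728; Q < K (proceeds forward)

Q₀ = 0.3728 vs Keq = 2.8610e+05 ⇒ Q<K, forward
Step 1:
                    L           B
  init          4.109       6.294
  Δ            -4.104       2.052
  eq         0.005401       8.346
  solve Keq expr → x = 2.052; check Q = 2.8610e+05
Then change container volume by factor 0.8 (V_new/V_old).
Step 2:
                    L           B
  init       0.006751       10.43
  Δ       -7.1265e-04  3.5632e-04
  eq         0.006039       10.43
  solve Keq expr → x = 3.5632e-04; check Q = 2.8610e+05
Then change container volume by factor 0.5 (V_new/V_old).
Step 3:
                    L           B
  init        0.01208       20.87
  Δ         -0.003537    0.001768
  eq          0.00854       20.87
  solve Keq expr → x = 0.001768; check Q = 2.8610e+05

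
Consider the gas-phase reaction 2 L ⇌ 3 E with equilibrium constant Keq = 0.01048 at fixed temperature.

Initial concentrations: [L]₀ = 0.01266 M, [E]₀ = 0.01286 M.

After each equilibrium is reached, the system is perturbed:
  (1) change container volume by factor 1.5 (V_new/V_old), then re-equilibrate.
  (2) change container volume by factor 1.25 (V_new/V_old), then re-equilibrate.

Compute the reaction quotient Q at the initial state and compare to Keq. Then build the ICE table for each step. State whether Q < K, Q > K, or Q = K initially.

Q₀ = 0.01327 vs Keq = 0.01048 ⇒ Q>K, reverse
Step 1:
                    L           E
  init        0.01266     0.01286
  Δ        4.5842e-04 -6.8764e-04
  eq          0.01312     0.01217
  solve Keq expr → x = -2.2921e-04; check Q = 0.01048
Then change container volume by factor 1.5 (V_new/V_old).
Step 2:
                    L           E
  init       0.008746    0.008115
  Δ       -5.3007e-04  7.9510e-04
  eq         0.008216     0.00891
  solve Keq expr → x = 2.6503e-04; check Q = 0.01048
Then change container volume by factor 1.25 (V_new/V_old).
Step 3:
                    L           E
  init       0.006572    0.007128
  Δ       -2.4102e-04  3.6152e-04
  eq         0.006331     0.00749
  solve Keq expr → x = 1.2051e-04; check Q = 0.01048

Q₀ = 0.01327; Q > K (proceeds reverse)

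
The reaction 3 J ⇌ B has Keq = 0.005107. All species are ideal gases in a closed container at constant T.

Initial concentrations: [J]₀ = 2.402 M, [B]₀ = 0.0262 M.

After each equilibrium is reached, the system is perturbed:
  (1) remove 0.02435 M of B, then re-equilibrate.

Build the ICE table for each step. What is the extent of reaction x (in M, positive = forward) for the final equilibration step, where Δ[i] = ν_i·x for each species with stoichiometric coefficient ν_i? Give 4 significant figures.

x = 0.0197 M

Q₀ = 0.001891 vs Keq = 0.005107 ⇒ Q<K, forward
Step 1:
                    J           B
  I             2.402      0.0262
  C           -0.1067     0.03556
  E             2.295     0.06176
  solve Keq expr → x = 0.03556; check Q = 0.005107
Then remove 0.02435 M of B.
Step 2:
                    J           B
  I             2.295     0.03741
  C           -0.0591      0.0197
  E             2.236     0.05711
  solve Keq expr → x = 0.0197; check Q = 0.005107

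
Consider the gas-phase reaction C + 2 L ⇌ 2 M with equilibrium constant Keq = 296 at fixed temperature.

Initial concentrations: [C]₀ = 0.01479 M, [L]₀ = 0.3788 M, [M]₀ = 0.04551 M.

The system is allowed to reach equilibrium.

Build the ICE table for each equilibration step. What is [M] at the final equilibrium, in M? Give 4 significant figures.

Q₀ = 0.9759 vs Keq = 296 ⇒ Q<K, forward
Step 1:
                  C         L         M
  init      0.01479    0.3788   0.04551
  Δ        -0.01464  -0.02927   0.02927
  eq      1.5464e-04    0.3495   0.07478
  solve Keq expr → x = 0.01464; check Q = 296

[M]_eq = 0.07478 M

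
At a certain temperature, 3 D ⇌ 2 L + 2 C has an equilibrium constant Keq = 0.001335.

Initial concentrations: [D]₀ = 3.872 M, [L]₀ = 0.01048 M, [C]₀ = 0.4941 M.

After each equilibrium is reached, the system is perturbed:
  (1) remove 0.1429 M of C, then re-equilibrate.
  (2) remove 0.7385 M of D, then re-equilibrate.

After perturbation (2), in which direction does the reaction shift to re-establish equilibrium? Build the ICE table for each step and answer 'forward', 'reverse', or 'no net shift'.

Direction: reverse

Q₀ = 4.6190e-07 vs Keq = 0.001335 ⇒ Q<K, forward
Step 1:
                   D          L          C
  init         3.872    0.01048     0.4941
  Δ          -0.4316     0.2877     0.2877
  eq            3.44     0.2982     0.7818
  solve Keq expr → x = 0.1439; check Q = 0.001335
Then remove 0.1429 M of C.
Step 2:
                   D          L          C
  init          3.44     0.2982     0.6389
  Δ         -0.05673    0.03782    0.03782
  eq           3.384      0.336     0.6768
  solve Keq expr → x = 0.01891; check Q = 0.001335
Then remove 0.7385 M of D.
Step 3:
                   D          L          C
  init         2.645      0.336     0.6768
  Δ          0.09728   -0.06485   -0.06485
  eq           2.742     0.2712     0.6119
  solve Keq expr → x = -0.03243; check Q = 0.001335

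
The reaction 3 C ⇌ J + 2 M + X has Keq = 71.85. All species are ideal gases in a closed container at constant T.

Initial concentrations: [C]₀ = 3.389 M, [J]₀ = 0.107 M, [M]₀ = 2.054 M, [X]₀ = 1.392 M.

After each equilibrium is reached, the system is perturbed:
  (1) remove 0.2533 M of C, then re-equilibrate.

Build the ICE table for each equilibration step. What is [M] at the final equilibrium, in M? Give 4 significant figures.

[M]_eq = 3.664 M

Q₀ = 0.01614 vs Keq = 71.85 ⇒ Q<K, forward
Step 1:
                    C           J           M           X
  I             3.389       0.107       2.054       1.392
  C            -2.624      0.8746       1.749      0.8746
  E            0.7651      0.9816       3.803       2.267
  solve Keq expr → x = 0.8746; check Q = 71.85
Then remove 0.2533 M of C.
Step 2:
                    C           J           M           X
  I            0.5118      0.9816       3.803       2.267
  C            0.2089    -0.06963     -0.1393    -0.06963
  E            0.7207       0.912       3.664       2.197
  solve Keq expr → x = -0.06963; check Q = 71.85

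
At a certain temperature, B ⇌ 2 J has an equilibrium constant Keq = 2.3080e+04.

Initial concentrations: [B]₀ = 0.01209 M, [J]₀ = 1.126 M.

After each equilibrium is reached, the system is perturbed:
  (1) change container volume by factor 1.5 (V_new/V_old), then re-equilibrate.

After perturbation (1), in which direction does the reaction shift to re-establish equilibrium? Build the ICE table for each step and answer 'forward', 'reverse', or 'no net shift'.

Q₀ = 104.9 vs Keq = 2.3080e+04 ⇒ Q<K, forward
Step 1:
                  B         J
  Initial   0.01209     1.126
  Change   -0.01203   0.02407
  Equil   5.7307e-05      1.15
  solve Keq expr → x = 0.01203; check Q = 2.3080e+04
Then change container volume by factor 1.5 (V_new/V_old).
Step 2:
                  B         J
  Initial 3.8205e-05    0.7667
  Change  -1.2733e-05 2.5466e-05
  Equil   2.5472e-05    0.7667
  solve Keq expr → x = 1.2733e-05; check Q = 2.3080e+04

Direction: forward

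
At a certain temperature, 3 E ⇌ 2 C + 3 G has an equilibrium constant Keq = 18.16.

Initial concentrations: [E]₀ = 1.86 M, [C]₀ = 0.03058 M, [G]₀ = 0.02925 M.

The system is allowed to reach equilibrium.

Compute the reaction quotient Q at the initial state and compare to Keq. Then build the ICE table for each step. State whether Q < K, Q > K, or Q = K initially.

Q₀ = 3.6368e-09; Q < K (proceeds forward)

Q₀ = 3.6368e-09 vs Keq = 18.16 ⇒ Q<K, forward
Step 1:
                  E         C         G
  Initial      1.86   0.03058   0.02925
  Change     -1.356    0.9041     1.356
  Equil      0.5039    0.9347     1.385
  solve Keq expr → x = 0.452; check Q = 18.16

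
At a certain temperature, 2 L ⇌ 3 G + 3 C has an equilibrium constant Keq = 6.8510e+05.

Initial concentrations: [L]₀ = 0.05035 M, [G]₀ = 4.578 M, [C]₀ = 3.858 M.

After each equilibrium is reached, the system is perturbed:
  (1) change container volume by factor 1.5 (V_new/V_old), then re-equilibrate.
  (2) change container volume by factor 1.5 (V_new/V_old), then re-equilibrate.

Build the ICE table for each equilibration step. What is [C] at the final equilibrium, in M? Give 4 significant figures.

[C]_eq = 1.736 M

Q₀ = 2.1733e+06 vs Keq = 6.8510e+05 ⇒ Q>K, reverse
Step 1:
                    L           G           C
  init        0.05035       4.578       3.858
  Δ           0.03591    -0.05387    -0.05387
  eq          0.08626       4.524       3.804
  solve Keq expr → x = -0.01796; check Q = 6.8510e+05
Then change container volume by factor 1.5 (V_new/V_old).
Step 2:
                    L           G           C
  init        0.05751       3.016       2.536
  Δ          -0.03065     0.04597     0.04597
  eq          0.02686       3.062       2.582
  solve Keq expr → x = 0.01532; check Q = 6.8510e+05
Then change container volume by factor 1.5 (V_new/V_old).
Step 3:
                    L           G           C
  init        0.01791       2.041       1.721
  Δ         -0.009759     0.01464     0.01464
  eq         0.008147       2.056       1.736
  solve Keq expr → x = 0.00488; check Q = 6.8510e+05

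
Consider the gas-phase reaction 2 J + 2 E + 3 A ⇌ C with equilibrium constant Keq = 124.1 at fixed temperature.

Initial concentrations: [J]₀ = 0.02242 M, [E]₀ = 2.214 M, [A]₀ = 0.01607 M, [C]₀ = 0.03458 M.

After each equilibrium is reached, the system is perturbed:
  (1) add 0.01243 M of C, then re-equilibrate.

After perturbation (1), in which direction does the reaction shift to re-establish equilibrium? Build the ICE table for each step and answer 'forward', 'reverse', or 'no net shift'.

Direction: reverse

Q₀ = 3.3818e+06 vs Keq = 124.1 ⇒ Q>K, reverse
Step 1:
                   J          E          A          C
  Initial    0.02242      2.214    0.01607    0.03458
  Change     0.05926    0.05926    0.08889   -0.02963
  Equil      0.08168      2.273      0.105   0.004948
  solve Keq expr → x = -0.02963; check Q = 124.1
Then add 0.01243 M of C.
Step 2:
                   J          E          A          C
  Initial    0.08168      2.273      0.105    0.01738
  Change     0.01271    0.01271    0.01906  -0.006354
  Equil      0.09439      2.286      0.124    0.01102
  solve Keq expr → x = -0.006354; check Q = 124.1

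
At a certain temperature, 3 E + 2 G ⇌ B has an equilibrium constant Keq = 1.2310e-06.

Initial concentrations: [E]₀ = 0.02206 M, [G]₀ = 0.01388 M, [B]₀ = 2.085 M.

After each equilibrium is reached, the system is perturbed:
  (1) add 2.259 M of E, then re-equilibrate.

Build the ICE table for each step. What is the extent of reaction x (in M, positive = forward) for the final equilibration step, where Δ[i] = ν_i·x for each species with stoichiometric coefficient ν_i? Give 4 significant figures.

Q₀ = 1.0081e+09 vs Keq = 1.2310e-06 ⇒ Q>K, reverse
Step 1:
                   E          G          B
  init       0.02206    0.01388      2.085
  Δ            6.239      4.159      -2.08
  eq           6.261      4.173   0.005263
  solve Keq expr → x = -2.08; check Q = 1.2310e-06
Then add 2.259 M of E.
Step 2:
                   E          G          B
  init          8.52      4.173   0.005263
  Δ         -0.02338   -0.01558   0.007792
  eq           8.497      4.158    0.01305
  solve Keq expr → x = 0.007792; check Q = 1.2310e-06

x = 0.007792 M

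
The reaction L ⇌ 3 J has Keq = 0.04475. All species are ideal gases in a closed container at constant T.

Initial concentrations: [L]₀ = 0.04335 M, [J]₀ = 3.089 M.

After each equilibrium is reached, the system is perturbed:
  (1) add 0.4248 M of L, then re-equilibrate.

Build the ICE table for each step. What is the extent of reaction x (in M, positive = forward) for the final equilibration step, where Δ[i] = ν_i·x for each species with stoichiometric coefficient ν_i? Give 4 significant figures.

x = 0.01473 M

Q₀ = 679.9 vs Keq = 0.04475 ⇒ Q>K, reverse
Step 1:
                  L         J
  I         0.04335     3.089
  C          0.9131    -2.739
  E          0.9564    0.3498
  solve Keq expr → x = -0.9131; check Q = 0.04475
Then add 0.4248 M of L.
Step 2:
                  L         J
  I           1.381    0.3498
  C        -0.01473   0.04418
  E           1.366     0.394
  solve Keq expr → x = 0.01473; check Q = 0.04475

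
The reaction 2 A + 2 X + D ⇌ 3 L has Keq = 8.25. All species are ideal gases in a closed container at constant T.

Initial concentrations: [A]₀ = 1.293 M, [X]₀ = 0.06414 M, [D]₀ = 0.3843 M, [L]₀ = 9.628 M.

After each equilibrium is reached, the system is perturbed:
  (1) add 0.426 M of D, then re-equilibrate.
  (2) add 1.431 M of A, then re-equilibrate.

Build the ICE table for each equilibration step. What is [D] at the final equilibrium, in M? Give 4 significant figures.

[D]_eq = 1.499 M

Q₀ = 3.3766e+05 vs Keq = 8.25 ⇒ Q>K, reverse
Step 1:
                  A         X         D         L
  I           1.293   0.06414    0.3843     9.628
  C           1.779     1.779    0.8896    -2.669
  E           3.072     1.843     1.274     6.959
  solve Keq expr → x = -0.8896; check Q = 8.25
Then add 0.426 M of D.
Step 2:
                  A         X         D         L
  I           3.072     1.843       1.7     6.959
  C         -0.1061   -0.1061  -0.05307    0.1592
  E           2.966     1.737     1.647     7.118
  solve Keq expr → x = 0.05307; check Q = 8.25
Then add 1.431 M of A.
Step 3:
                  A         X         D         L
  I           4.397     1.737     1.647     7.118
  C         -0.2956   -0.2956   -0.1478    0.4433
  E           4.101     1.442     1.499     7.562
  solve Keq expr → x = 0.1478; check Q = 8.25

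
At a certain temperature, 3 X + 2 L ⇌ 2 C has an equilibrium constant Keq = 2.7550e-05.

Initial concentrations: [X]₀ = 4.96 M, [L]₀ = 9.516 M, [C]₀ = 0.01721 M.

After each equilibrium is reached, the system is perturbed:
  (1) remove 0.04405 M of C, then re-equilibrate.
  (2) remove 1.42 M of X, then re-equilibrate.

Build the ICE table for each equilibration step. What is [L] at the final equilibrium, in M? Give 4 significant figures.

Q₀ = 2.6805e-08 vs Keq = 2.7550e-05 ⇒ Q<K, forward
Step 1:
                  X         L         C
  init         4.96     9.516   0.01721
  Δ         -0.6217   -0.4145    0.4145
  eq          4.338     9.102    0.4317
  solve Keq expr → x = 0.2072; check Q = 2.7550e-05
Then remove 0.04405 M of C.
Step 2:
                  X         L         C
  init        4.338     9.102    0.3876
  Δ        -0.05204  -0.03469   0.03469
  eq          4.286     9.067    0.4223
  solve Keq expr → x = 0.01735; check Q = 2.7550e-05
Then remove 1.42 M of X.
Step 3:
                  X         L         C
  init        2.866     9.067    0.4223
  Δ          0.2365    0.1577   -0.1577
  eq          3.103     9.225    0.2646
  solve Keq expr → x = -0.07884; check Q = 2.7550e-05

[L]_eq = 9.225 M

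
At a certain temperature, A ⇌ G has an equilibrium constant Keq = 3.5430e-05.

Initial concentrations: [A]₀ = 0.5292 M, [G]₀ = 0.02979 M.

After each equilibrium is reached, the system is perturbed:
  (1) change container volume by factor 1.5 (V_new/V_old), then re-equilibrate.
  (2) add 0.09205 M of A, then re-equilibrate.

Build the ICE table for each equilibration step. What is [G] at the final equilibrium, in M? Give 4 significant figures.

[G]_eq = 1.6464e-05 M

Q₀ = 0.05629 vs Keq = 3.5430e-05 ⇒ Q>K, reverse
Step 1:
                    A           G
  I            0.5292     0.02979
  C           0.02977    -0.02977
  E             0.559  1.9804e-05
  solve Keq expr → x = -0.02977; check Q = 3.5430e-05
Then change container volume by factor 1.5 (V_new/V_old).
Step 2:
                    A           G
  I            0.3726  1.3203e-05
  C                 0           0
  E            0.3726  1.3203e-05
  solve Keq expr → x = 0; check Q = 3.5430e-05
Then add 0.09205 M of A.
Step 3:
                    A           G
  I            0.4647  1.3203e-05
  C       -3.2612e-06  3.2612e-06
  E            0.4647  1.6464e-05
  solve Keq expr → x = 3.2612e-06; check Q = 3.5430e-05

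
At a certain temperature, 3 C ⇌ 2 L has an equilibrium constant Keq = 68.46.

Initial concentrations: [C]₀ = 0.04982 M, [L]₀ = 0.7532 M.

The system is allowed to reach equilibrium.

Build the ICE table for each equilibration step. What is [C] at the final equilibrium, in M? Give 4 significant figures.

Q₀ = 4588 vs Keq = 68.46 ⇒ Q>K, reverse
Step 1:
                  C         L
  Initial   0.04982    0.7532
  Change      0.136  -0.09064
  Equil      0.1858    0.6626
  solve Keq expr → x = -0.04532; check Q = 68.46

[C]_eq = 0.1858 M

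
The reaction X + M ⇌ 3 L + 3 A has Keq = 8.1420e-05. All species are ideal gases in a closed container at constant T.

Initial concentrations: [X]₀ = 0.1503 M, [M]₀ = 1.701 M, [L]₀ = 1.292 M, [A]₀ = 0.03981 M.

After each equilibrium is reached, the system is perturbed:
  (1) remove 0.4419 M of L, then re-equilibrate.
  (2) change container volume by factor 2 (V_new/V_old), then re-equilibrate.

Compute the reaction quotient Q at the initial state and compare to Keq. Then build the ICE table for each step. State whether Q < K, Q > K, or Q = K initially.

Q₀ = 5.3223e-04; Q > K (proceeds reverse)

Q₀ = 5.3223e-04 vs Keq = 8.1420e-05 ⇒ Q>K, reverse
Step 1:
                    X           M           L           A
  I            0.1503       1.701       1.292     0.03981
  C          0.005971    0.005971    -0.01791    -0.01791
  E            0.1563       1.707       1.274      0.0219
  solve Keq expr → x = -0.005971; check Q = 8.1420e-05
Then remove 0.4419 M of L.
Step 2:
                    X           M           L           A
  I            0.1563       1.707      0.8322      0.0219
  C         -0.003637   -0.003637     0.01091     0.01091
  E            0.1526       1.703      0.8431     0.03281
  solve Keq expr → x = 0.003637; check Q = 8.1420e-05
Then change container volume by factor 2 (V_new/V_old).
Step 3:
                    X           M           L           A
  I           0.07632      0.8517      0.4216     0.01641
  C         -0.007181   -0.007181     0.02154     0.02154
  E           0.06914      0.8445      0.4431     0.03795
  solve Keq expr → x = 0.007181; check Q = 8.1420e-05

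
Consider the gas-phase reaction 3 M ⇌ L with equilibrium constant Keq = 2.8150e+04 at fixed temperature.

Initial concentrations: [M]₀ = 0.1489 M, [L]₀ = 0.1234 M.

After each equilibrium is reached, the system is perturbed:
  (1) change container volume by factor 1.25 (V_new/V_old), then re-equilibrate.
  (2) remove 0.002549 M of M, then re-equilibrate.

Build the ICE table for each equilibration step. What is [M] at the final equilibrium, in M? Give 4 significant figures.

Q₀ = 37.38 vs Keq = 2.8150e+04 ⇒ Q<K, forward
Step 1:
                    M           L
  Initial      0.1489      0.1234
  Change      -0.1308      0.0436
  Equil        0.0181       0.167
  solve Keq expr → x = 0.0436; check Q = 2.8150e+04
Then change container volume by factor 1.25 (V_new/V_old).
Step 2:
                    M           L
  Initial     0.01448      0.1336
  Change     0.002291 -7.6361e-04
  Equil       0.01677      0.1328
  solve Keq expr → x = -7.6361e-04; check Q = 2.8150e+04
Then remove 0.002549 M of M.
Step 3:
                    M           L
  Initial     0.01422      0.1328
  Change     0.002514 -8.3789e-04
  Equil       0.01674       0.132
  solve Keq expr → x = -8.3789e-04; check Q = 2.8150e+04

[M]_eq = 0.01674 M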